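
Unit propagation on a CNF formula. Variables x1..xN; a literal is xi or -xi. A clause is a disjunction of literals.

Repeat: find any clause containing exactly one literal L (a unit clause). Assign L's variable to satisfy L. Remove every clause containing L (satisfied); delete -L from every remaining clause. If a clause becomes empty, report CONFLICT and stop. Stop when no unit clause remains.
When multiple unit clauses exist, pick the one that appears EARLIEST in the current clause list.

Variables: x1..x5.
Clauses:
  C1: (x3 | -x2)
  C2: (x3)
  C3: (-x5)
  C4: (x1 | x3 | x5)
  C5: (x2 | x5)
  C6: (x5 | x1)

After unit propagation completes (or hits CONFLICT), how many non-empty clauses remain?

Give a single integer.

unit clause [3] forces x3=T; simplify:
  satisfied 3 clause(s); 3 remain; assigned so far: [3]
unit clause [-5] forces x5=F; simplify:
  drop 5 from [2, 5] -> [2]
  drop 5 from [5, 1] -> [1]
  satisfied 1 clause(s); 2 remain; assigned so far: [3, 5]
unit clause [2] forces x2=T; simplify:
  satisfied 1 clause(s); 1 remain; assigned so far: [2, 3, 5]
unit clause [1] forces x1=T; simplify:
  satisfied 1 clause(s); 0 remain; assigned so far: [1, 2, 3, 5]

Answer: 0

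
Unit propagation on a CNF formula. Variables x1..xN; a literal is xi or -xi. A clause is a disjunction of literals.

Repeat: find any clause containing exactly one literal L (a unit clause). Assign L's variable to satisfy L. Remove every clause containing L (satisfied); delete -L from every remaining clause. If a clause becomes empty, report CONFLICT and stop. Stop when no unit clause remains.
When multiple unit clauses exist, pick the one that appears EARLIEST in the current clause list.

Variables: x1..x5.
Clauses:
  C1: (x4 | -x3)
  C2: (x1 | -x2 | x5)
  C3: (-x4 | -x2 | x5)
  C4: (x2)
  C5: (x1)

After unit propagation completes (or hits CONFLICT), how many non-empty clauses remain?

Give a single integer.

Answer: 2

Derivation:
unit clause [2] forces x2=T; simplify:
  drop -2 from [1, -2, 5] -> [1, 5]
  drop -2 from [-4, -2, 5] -> [-4, 5]
  satisfied 1 clause(s); 4 remain; assigned so far: [2]
unit clause [1] forces x1=T; simplify:
  satisfied 2 clause(s); 2 remain; assigned so far: [1, 2]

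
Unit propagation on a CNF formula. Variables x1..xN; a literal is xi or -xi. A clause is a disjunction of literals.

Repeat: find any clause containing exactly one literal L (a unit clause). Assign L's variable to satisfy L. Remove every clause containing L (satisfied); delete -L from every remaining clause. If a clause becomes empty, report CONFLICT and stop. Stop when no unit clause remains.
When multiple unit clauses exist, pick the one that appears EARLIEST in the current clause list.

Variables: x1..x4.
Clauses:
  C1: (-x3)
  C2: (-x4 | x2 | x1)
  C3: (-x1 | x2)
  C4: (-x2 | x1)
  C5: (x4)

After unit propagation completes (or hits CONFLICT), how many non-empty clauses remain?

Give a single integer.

unit clause [-3] forces x3=F; simplify:
  satisfied 1 clause(s); 4 remain; assigned so far: [3]
unit clause [4] forces x4=T; simplify:
  drop -4 from [-4, 2, 1] -> [2, 1]
  satisfied 1 clause(s); 3 remain; assigned so far: [3, 4]

Answer: 3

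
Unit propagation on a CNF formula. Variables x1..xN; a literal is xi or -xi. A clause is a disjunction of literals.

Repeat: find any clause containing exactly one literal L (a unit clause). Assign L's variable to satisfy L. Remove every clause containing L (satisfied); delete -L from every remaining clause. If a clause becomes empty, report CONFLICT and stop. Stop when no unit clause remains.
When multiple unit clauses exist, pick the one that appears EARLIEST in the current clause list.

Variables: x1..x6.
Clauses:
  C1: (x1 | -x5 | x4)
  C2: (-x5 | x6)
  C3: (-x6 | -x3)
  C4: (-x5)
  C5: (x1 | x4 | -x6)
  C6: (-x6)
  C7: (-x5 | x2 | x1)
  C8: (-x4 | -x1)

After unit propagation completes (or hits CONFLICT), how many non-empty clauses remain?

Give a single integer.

unit clause [-5] forces x5=F; simplify:
  satisfied 4 clause(s); 4 remain; assigned so far: [5]
unit clause [-6] forces x6=F; simplify:
  satisfied 3 clause(s); 1 remain; assigned so far: [5, 6]

Answer: 1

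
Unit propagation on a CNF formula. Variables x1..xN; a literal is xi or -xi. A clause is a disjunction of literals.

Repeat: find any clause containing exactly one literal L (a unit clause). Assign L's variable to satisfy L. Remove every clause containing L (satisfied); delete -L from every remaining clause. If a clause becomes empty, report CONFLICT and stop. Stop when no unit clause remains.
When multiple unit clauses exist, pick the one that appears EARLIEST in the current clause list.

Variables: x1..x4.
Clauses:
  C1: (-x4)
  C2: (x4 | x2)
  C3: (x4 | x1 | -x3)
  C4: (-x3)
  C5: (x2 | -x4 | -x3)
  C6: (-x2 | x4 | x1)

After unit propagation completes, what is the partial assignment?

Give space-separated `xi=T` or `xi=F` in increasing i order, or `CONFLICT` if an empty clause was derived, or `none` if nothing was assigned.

unit clause [-4] forces x4=F; simplify:
  drop 4 from [4, 2] -> [2]
  drop 4 from [4, 1, -3] -> [1, -3]
  drop 4 from [-2, 4, 1] -> [-2, 1]
  satisfied 2 clause(s); 4 remain; assigned so far: [4]
unit clause [2] forces x2=T; simplify:
  drop -2 from [-2, 1] -> [1]
  satisfied 1 clause(s); 3 remain; assigned so far: [2, 4]
unit clause [-3] forces x3=F; simplify:
  satisfied 2 clause(s); 1 remain; assigned so far: [2, 3, 4]
unit clause [1] forces x1=T; simplify:
  satisfied 1 clause(s); 0 remain; assigned so far: [1, 2, 3, 4]

Answer: x1=T x2=T x3=F x4=F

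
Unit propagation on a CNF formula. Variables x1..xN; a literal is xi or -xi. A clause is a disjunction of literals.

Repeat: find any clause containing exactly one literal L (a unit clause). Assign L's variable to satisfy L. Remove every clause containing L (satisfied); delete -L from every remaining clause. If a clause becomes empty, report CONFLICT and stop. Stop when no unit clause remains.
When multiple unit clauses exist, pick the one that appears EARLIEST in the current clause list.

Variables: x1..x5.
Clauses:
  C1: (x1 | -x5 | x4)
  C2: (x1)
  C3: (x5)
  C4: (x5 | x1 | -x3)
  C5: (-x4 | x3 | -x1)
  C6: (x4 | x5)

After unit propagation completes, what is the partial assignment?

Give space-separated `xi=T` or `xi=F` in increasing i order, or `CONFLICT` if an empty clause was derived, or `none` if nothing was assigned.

unit clause [1] forces x1=T; simplify:
  drop -1 from [-4, 3, -1] -> [-4, 3]
  satisfied 3 clause(s); 3 remain; assigned so far: [1]
unit clause [5] forces x5=T; simplify:
  satisfied 2 clause(s); 1 remain; assigned so far: [1, 5]

Answer: x1=T x5=T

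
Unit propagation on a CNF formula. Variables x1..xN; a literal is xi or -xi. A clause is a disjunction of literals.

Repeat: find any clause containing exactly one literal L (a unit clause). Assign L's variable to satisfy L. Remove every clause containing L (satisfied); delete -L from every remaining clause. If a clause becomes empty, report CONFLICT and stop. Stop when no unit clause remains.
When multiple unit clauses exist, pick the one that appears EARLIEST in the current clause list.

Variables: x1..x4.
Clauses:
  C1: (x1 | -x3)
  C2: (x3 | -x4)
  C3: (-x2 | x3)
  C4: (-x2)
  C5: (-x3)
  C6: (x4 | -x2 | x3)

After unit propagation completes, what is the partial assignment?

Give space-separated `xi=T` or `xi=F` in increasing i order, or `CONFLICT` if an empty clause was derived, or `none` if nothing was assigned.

unit clause [-2] forces x2=F; simplify:
  satisfied 3 clause(s); 3 remain; assigned so far: [2]
unit clause [-3] forces x3=F; simplify:
  drop 3 from [3, -4] -> [-4]
  satisfied 2 clause(s); 1 remain; assigned so far: [2, 3]
unit clause [-4] forces x4=F; simplify:
  satisfied 1 clause(s); 0 remain; assigned so far: [2, 3, 4]

Answer: x2=F x3=F x4=F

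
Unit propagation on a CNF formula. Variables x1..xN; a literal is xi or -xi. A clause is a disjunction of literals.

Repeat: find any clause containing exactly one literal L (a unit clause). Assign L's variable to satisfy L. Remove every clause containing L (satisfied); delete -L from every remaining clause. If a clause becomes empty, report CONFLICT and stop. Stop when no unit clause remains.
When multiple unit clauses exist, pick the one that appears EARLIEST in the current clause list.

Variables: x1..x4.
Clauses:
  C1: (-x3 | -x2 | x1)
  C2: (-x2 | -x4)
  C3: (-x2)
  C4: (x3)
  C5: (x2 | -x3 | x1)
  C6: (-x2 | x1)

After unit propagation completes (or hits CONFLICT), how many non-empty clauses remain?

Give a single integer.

Answer: 0

Derivation:
unit clause [-2] forces x2=F; simplify:
  drop 2 from [2, -3, 1] -> [-3, 1]
  satisfied 4 clause(s); 2 remain; assigned so far: [2]
unit clause [3] forces x3=T; simplify:
  drop -3 from [-3, 1] -> [1]
  satisfied 1 clause(s); 1 remain; assigned so far: [2, 3]
unit clause [1] forces x1=T; simplify:
  satisfied 1 clause(s); 0 remain; assigned so far: [1, 2, 3]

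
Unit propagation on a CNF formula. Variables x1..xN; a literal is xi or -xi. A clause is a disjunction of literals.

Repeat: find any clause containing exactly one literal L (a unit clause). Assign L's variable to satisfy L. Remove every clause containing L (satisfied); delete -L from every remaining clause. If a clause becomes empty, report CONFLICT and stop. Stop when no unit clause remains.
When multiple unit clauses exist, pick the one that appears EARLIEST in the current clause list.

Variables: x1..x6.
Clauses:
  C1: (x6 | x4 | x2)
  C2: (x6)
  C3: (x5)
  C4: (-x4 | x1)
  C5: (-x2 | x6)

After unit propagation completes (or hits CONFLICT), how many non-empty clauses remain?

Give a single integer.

unit clause [6] forces x6=T; simplify:
  satisfied 3 clause(s); 2 remain; assigned so far: [6]
unit clause [5] forces x5=T; simplify:
  satisfied 1 clause(s); 1 remain; assigned so far: [5, 6]

Answer: 1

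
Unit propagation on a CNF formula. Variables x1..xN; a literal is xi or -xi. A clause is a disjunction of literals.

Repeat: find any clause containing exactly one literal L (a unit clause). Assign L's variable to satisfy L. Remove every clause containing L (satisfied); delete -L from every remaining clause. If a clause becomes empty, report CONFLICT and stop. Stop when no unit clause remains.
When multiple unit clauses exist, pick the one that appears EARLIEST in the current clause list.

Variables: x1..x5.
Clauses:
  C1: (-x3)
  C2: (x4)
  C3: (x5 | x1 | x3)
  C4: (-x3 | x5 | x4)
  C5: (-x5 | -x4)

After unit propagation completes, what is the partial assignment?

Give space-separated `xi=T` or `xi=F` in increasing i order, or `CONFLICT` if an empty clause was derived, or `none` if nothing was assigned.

Answer: x1=T x3=F x4=T x5=F

Derivation:
unit clause [-3] forces x3=F; simplify:
  drop 3 from [5, 1, 3] -> [5, 1]
  satisfied 2 clause(s); 3 remain; assigned so far: [3]
unit clause [4] forces x4=T; simplify:
  drop -4 from [-5, -4] -> [-5]
  satisfied 1 clause(s); 2 remain; assigned so far: [3, 4]
unit clause [-5] forces x5=F; simplify:
  drop 5 from [5, 1] -> [1]
  satisfied 1 clause(s); 1 remain; assigned so far: [3, 4, 5]
unit clause [1] forces x1=T; simplify:
  satisfied 1 clause(s); 0 remain; assigned so far: [1, 3, 4, 5]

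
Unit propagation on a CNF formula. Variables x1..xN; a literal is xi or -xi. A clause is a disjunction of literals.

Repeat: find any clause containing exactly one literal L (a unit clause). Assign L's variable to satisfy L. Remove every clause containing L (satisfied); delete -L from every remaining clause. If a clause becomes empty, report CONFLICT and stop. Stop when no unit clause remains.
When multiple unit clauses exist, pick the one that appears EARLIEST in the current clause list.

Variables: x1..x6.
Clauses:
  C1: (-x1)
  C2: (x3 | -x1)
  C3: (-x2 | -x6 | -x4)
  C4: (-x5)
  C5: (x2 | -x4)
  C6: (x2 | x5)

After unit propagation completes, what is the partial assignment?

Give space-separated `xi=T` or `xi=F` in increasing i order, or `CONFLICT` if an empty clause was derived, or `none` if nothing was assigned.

Answer: x1=F x2=T x5=F

Derivation:
unit clause [-1] forces x1=F; simplify:
  satisfied 2 clause(s); 4 remain; assigned so far: [1]
unit clause [-5] forces x5=F; simplify:
  drop 5 from [2, 5] -> [2]
  satisfied 1 clause(s); 3 remain; assigned so far: [1, 5]
unit clause [2] forces x2=T; simplify:
  drop -2 from [-2, -6, -4] -> [-6, -4]
  satisfied 2 clause(s); 1 remain; assigned so far: [1, 2, 5]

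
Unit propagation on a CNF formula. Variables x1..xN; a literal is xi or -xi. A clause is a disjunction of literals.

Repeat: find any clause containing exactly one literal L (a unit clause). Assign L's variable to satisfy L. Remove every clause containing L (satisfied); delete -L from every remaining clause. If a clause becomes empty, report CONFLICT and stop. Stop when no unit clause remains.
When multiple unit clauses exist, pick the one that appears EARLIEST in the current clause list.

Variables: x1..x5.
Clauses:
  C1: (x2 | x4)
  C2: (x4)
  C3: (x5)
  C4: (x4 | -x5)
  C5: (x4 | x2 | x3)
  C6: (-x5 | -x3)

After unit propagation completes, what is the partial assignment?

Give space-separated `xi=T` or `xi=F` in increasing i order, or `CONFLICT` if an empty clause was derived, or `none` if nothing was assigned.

Answer: x3=F x4=T x5=T

Derivation:
unit clause [4] forces x4=T; simplify:
  satisfied 4 clause(s); 2 remain; assigned so far: [4]
unit clause [5] forces x5=T; simplify:
  drop -5 from [-5, -3] -> [-3]
  satisfied 1 clause(s); 1 remain; assigned so far: [4, 5]
unit clause [-3] forces x3=F; simplify:
  satisfied 1 clause(s); 0 remain; assigned so far: [3, 4, 5]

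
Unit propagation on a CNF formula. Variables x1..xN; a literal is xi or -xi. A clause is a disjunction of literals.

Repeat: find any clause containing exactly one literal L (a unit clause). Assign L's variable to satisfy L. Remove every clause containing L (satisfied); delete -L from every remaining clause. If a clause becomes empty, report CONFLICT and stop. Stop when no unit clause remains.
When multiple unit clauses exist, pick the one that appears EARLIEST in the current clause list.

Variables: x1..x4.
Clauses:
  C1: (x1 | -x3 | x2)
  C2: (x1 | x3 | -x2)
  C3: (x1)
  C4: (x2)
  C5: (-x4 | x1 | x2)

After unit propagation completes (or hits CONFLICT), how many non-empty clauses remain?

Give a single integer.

Answer: 0

Derivation:
unit clause [1] forces x1=T; simplify:
  satisfied 4 clause(s); 1 remain; assigned so far: [1]
unit clause [2] forces x2=T; simplify:
  satisfied 1 clause(s); 0 remain; assigned so far: [1, 2]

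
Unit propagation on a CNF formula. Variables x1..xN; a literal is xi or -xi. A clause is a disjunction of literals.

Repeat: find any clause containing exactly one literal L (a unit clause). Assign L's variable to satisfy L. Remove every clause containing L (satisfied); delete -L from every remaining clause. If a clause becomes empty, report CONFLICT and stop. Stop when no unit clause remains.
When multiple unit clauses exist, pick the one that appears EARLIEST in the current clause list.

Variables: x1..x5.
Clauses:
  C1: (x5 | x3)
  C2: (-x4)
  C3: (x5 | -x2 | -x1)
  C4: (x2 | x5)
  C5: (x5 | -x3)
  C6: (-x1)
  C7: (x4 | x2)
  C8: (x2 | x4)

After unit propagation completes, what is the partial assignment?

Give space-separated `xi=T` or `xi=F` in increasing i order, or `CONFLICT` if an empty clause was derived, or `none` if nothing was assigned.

Answer: x1=F x2=T x4=F

Derivation:
unit clause [-4] forces x4=F; simplify:
  drop 4 from [4, 2] -> [2]
  drop 4 from [2, 4] -> [2]
  satisfied 1 clause(s); 7 remain; assigned so far: [4]
unit clause [-1] forces x1=F; simplify:
  satisfied 2 clause(s); 5 remain; assigned so far: [1, 4]
unit clause [2] forces x2=T; simplify:
  satisfied 3 clause(s); 2 remain; assigned so far: [1, 2, 4]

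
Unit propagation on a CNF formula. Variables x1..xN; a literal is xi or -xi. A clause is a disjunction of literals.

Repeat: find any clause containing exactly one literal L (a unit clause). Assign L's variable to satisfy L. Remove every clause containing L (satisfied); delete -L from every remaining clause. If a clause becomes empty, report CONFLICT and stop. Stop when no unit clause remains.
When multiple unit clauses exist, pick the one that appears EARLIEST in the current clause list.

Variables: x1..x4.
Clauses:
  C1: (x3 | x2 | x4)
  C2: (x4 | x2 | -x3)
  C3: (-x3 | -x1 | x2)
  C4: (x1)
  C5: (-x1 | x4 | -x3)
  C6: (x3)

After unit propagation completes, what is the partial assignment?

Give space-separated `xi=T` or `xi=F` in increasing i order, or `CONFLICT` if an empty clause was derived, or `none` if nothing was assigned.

unit clause [1] forces x1=T; simplify:
  drop -1 from [-3, -1, 2] -> [-3, 2]
  drop -1 from [-1, 4, -3] -> [4, -3]
  satisfied 1 clause(s); 5 remain; assigned so far: [1]
unit clause [3] forces x3=T; simplify:
  drop -3 from [4, 2, -3] -> [4, 2]
  drop -3 from [-3, 2] -> [2]
  drop -3 from [4, -3] -> [4]
  satisfied 2 clause(s); 3 remain; assigned so far: [1, 3]
unit clause [2] forces x2=T; simplify:
  satisfied 2 clause(s); 1 remain; assigned so far: [1, 2, 3]
unit clause [4] forces x4=T; simplify:
  satisfied 1 clause(s); 0 remain; assigned so far: [1, 2, 3, 4]

Answer: x1=T x2=T x3=T x4=T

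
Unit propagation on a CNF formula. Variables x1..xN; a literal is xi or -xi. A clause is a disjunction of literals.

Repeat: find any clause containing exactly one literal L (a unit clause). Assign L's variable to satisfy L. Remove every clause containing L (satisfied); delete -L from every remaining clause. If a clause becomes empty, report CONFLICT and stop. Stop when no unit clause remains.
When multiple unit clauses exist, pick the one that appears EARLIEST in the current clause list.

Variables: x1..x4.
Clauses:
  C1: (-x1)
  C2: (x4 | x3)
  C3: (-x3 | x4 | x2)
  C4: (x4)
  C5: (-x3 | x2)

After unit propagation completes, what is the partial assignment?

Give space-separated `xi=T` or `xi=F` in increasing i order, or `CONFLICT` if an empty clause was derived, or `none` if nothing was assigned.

Answer: x1=F x4=T

Derivation:
unit clause [-1] forces x1=F; simplify:
  satisfied 1 clause(s); 4 remain; assigned so far: [1]
unit clause [4] forces x4=T; simplify:
  satisfied 3 clause(s); 1 remain; assigned so far: [1, 4]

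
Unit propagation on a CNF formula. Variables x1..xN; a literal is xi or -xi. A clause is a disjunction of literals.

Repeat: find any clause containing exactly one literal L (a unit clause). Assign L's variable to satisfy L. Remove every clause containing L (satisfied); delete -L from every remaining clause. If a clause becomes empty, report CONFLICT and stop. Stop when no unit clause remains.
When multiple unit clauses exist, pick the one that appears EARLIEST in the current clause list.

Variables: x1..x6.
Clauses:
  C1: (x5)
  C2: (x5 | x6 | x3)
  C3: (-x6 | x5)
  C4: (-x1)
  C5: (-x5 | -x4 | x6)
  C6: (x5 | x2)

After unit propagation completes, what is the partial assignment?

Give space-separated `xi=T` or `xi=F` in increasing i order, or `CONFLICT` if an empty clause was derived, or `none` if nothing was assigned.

unit clause [5] forces x5=T; simplify:
  drop -5 from [-5, -4, 6] -> [-4, 6]
  satisfied 4 clause(s); 2 remain; assigned so far: [5]
unit clause [-1] forces x1=F; simplify:
  satisfied 1 clause(s); 1 remain; assigned so far: [1, 5]

Answer: x1=F x5=T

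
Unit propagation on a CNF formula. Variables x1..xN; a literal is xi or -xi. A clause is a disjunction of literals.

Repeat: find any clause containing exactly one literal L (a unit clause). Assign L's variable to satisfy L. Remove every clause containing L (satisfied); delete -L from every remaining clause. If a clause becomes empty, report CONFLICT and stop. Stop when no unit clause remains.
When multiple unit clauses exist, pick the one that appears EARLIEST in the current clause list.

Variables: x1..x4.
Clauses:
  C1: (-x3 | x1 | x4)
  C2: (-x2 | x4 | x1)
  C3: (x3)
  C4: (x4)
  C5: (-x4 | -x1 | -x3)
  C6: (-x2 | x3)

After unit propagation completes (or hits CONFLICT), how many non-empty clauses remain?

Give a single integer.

unit clause [3] forces x3=T; simplify:
  drop -3 from [-3, 1, 4] -> [1, 4]
  drop -3 from [-4, -1, -3] -> [-4, -1]
  satisfied 2 clause(s); 4 remain; assigned so far: [3]
unit clause [4] forces x4=T; simplify:
  drop -4 from [-4, -1] -> [-1]
  satisfied 3 clause(s); 1 remain; assigned so far: [3, 4]
unit clause [-1] forces x1=F; simplify:
  satisfied 1 clause(s); 0 remain; assigned so far: [1, 3, 4]

Answer: 0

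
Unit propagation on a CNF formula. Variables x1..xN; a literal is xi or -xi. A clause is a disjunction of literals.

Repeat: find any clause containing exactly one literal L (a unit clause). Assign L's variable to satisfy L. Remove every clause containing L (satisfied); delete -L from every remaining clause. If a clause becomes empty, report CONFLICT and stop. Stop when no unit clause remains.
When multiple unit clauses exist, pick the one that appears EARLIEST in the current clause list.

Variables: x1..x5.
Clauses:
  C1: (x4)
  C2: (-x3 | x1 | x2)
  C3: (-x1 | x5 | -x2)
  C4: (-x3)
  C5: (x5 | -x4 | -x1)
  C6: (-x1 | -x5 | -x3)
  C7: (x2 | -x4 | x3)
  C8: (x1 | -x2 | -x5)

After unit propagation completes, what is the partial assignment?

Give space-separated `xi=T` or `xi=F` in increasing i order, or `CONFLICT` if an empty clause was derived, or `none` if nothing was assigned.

Answer: x2=T x3=F x4=T

Derivation:
unit clause [4] forces x4=T; simplify:
  drop -4 from [5, -4, -1] -> [5, -1]
  drop -4 from [2, -4, 3] -> [2, 3]
  satisfied 1 clause(s); 7 remain; assigned so far: [4]
unit clause [-3] forces x3=F; simplify:
  drop 3 from [2, 3] -> [2]
  satisfied 3 clause(s); 4 remain; assigned so far: [3, 4]
unit clause [2] forces x2=T; simplify:
  drop -2 from [-1, 5, -2] -> [-1, 5]
  drop -2 from [1, -2, -5] -> [1, -5]
  satisfied 1 clause(s); 3 remain; assigned so far: [2, 3, 4]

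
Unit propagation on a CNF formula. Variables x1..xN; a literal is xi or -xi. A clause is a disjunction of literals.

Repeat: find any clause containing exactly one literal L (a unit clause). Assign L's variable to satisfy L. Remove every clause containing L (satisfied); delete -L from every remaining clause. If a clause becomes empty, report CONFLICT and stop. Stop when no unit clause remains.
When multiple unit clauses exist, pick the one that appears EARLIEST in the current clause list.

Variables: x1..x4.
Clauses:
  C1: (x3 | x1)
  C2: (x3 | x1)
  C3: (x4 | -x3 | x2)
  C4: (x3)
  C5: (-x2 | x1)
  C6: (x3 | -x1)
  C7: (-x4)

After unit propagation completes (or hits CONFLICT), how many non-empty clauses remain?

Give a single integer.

Answer: 0

Derivation:
unit clause [3] forces x3=T; simplify:
  drop -3 from [4, -3, 2] -> [4, 2]
  satisfied 4 clause(s); 3 remain; assigned so far: [3]
unit clause [-4] forces x4=F; simplify:
  drop 4 from [4, 2] -> [2]
  satisfied 1 clause(s); 2 remain; assigned so far: [3, 4]
unit clause [2] forces x2=T; simplify:
  drop -2 from [-2, 1] -> [1]
  satisfied 1 clause(s); 1 remain; assigned so far: [2, 3, 4]
unit clause [1] forces x1=T; simplify:
  satisfied 1 clause(s); 0 remain; assigned so far: [1, 2, 3, 4]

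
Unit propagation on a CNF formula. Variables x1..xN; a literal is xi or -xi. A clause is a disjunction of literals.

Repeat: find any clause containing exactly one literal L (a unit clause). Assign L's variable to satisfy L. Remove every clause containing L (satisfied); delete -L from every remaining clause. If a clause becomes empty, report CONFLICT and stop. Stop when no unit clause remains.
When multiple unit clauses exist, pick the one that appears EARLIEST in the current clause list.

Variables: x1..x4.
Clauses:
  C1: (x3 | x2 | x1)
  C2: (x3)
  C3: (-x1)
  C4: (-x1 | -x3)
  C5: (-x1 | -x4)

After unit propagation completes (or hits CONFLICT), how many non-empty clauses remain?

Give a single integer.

Answer: 0

Derivation:
unit clause [3] forces x3=T; simplify:
  drop -3 from [-1, -3] -> [-1]
  satisfied 2 clause(s); 3 remain; assigned so far: [3]
unit clause [-1] forces x1=F; simplify:
  satisfied 3 clause(s); 0 remain; assigned so far: [1, 3]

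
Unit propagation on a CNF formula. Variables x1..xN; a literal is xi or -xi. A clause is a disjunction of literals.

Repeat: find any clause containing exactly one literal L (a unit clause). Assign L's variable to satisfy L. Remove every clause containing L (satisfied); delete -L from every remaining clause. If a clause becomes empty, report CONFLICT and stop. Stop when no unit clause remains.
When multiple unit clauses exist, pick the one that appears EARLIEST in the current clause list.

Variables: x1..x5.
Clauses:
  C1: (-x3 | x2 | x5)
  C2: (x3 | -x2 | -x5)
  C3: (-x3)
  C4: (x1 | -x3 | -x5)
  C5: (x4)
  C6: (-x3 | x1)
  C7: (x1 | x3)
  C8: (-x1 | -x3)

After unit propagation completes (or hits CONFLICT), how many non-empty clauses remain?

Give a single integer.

Answer: 1

Derivation:
unit clause [-3] forces x3=F; simplify:
  drop 3 from [3, -2, -5] -> [-2, -5]
  drop 3 from [1, 3] -> [1]
  satisfied 5 clause(s); 3 remain; assigned so far: [3]
unit clause [4] forces x4=T; simplify:
  satisfied 1 clause(s); 2 remain; assigned so far: [3, 4]
unit clause [1] forces x1=T; simplify:
  satisfied 1 clause(s); 1 remain; assigned so far: [1, 3, 4]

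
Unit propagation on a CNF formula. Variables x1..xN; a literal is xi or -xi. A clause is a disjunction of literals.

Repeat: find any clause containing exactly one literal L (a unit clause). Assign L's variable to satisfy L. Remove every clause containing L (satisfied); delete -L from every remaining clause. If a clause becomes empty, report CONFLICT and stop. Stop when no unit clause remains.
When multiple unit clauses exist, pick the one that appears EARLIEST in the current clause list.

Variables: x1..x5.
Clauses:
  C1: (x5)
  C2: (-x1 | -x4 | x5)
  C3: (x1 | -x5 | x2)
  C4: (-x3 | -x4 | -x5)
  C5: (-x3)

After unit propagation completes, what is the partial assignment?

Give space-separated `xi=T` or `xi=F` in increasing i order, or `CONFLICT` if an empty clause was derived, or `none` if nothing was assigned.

unit clause [5] forces x5=T; simplify:
  drop -5 from [1, -5, 2] -> [1, 2]
  drop -5 from [-3, -4, -5] -> [-3, -4]
  satisfied 2 clause(s); 3 remain; assigned so far: [5]
unit clause [-3] forces x3=F; simplify:
  satisfied 2 clause(s); 1 remain; assigned so far: [3, 5]

Answer: x3=F x5=T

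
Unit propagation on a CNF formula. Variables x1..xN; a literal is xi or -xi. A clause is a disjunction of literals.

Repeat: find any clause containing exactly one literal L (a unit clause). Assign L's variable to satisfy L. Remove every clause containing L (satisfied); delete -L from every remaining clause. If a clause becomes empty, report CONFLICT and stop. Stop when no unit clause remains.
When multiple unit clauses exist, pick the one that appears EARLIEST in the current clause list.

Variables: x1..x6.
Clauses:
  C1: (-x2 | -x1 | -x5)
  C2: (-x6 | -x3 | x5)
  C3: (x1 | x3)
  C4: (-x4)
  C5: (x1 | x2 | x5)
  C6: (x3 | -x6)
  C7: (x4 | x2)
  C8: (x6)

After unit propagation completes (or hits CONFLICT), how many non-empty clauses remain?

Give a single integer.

Answer: 0

Derivation:
unit clause [-4] forces x4=F; simplify:
  drop 4 from [4, 2] -> [2]
  satisfied 1 clause(s); 7 remain; assigned so far: [4]
unit clause [2] forces x2=T; simplify:
  drop -2 from [-2, -1, -5] -> [-1, -5]
  satisfied 2 clause(s); 5 remain; assigned so far: [2, 4]
unit clause [6] forces x6=T; simplify:
  drop -6 from [-6, -3, 5] -> [-3, 5]
  drop -6 from [3, -6] -> [3]
  satisfied 1 clause(s); 4 remain; assigned so far: [2, 4, 6]
unit clause [3] forces x3=T; simplify:
  drop -3 from [-3, 5] -> [5]
  satisfied 2 clause(s); 2 remain; assigned so far: [2, 3, 4, 6]
unit clause [5] forces x5=T; simplify:
  drop -5 from [-1, -5] -> [-1]
  satisfied 1 clause(s); 1 remain; assigned so far: [2, 3, 4, 5, 6]
unit clause [-1] forces x1=F; simplify:
  satisfied 1 clause(s); 0 remain; assigned so far: [1, 2, 3, 4, 5, 6]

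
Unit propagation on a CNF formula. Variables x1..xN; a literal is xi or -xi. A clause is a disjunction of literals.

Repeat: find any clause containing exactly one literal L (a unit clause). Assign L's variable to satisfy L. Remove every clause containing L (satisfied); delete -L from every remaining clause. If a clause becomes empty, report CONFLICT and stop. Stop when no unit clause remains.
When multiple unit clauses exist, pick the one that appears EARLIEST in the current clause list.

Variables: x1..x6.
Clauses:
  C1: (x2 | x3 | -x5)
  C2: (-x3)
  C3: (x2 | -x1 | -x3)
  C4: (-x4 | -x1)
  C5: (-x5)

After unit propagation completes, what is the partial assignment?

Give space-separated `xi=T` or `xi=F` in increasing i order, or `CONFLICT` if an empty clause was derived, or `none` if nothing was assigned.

unit clause [-3] forces x3=F; simplify:
  drop 3 from [2, 3, -5] -> [2, -5]
  satisfied 2 clause(s); 3 remain; assigned so far: [3]
unit clause [-5] forces x5=F; simplify:
  satisfied 2 clause(s); 1 remain; assigned so far: [3, 5]

Answer: x3=F x5=F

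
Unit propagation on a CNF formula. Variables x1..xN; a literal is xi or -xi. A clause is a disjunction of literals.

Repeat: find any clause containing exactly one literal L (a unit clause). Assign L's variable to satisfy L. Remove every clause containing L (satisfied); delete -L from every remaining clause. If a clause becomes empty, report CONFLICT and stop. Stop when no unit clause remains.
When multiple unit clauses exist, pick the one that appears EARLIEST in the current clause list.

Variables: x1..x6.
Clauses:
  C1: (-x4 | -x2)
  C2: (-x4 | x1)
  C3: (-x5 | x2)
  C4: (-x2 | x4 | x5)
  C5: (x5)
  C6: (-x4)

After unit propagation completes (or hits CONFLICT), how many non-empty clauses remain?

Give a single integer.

Answer: 0

Derivation:
unit clause [5] forces x5=T; simplify:
  drop -5 from [-5, 2] -> [2]
  satisfied 2 clause(s); 4 remain; assigned so far: [5]
unit clause [2] forces x2=T; simplify:
  drop -2 from [-4, -2] -> [-4]
  satisfied 1 clause(s); 3 remain; assigned so far: [2, 5]
unit clause [-4] forces x4=F; simplify:
  satisfied 3 clause(s); 0 remain; assigned so far: [2, 4, 5]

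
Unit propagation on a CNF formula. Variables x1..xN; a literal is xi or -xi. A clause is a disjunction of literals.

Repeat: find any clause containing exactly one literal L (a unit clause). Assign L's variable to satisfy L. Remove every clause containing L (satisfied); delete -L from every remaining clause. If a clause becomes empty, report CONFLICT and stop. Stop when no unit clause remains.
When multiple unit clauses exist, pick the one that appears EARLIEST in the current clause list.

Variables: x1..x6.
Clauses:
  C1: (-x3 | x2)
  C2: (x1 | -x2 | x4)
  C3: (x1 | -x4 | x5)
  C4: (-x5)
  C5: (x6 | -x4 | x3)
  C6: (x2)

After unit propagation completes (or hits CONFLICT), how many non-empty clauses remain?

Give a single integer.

Answer: 3

Derivation:
unit clause [-5] forces x5=F; simplify:
  drop 5 from [1, -4, 5] -> [1, -4]
  satisfied 1 clause(s); 5 remain; assigned so far: [5]
unit clause [2] forces x2=T; simplify:
  drop -2 from [1, -2, 4] -> [1, 4]
  satisfied 2 clause(s); 3 remain; assigned so far: [2, 5]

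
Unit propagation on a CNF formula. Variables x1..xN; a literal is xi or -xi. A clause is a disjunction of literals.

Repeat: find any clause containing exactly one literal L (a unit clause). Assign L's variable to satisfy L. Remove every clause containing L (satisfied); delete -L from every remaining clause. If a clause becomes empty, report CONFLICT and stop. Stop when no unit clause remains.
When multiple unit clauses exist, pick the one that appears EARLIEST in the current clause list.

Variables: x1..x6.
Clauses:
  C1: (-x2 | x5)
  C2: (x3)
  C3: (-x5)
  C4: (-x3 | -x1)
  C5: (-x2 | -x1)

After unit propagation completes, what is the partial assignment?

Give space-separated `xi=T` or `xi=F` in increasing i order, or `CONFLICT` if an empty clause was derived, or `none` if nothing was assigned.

Answer: x1=F x2=F x3=T x5=F

Derivation:
unit clause [3] forces x3=T; simplify:
  drop -3 from [-3, -1] -> [-1]
  satisfied 1 clause(s); 4 remain; assigned so far: [3]
unit clause [-5] forces x5=F; simplify:
  drop 5 from [-2, 5] -> [-2]
  satisfied 1 clause(s); 3 remain; assigned so far: [3, 5]
unit clause [-2] forces x2=F; simplify:
  satisfied 2 clause(s); 1 remain; assigned so far: [2, 3, 5]
unit clause [-1] forces x1=F; simplify:
  satisfied 1 clause(s); 0 remain; assigned so far: [1, 2, 3, 5]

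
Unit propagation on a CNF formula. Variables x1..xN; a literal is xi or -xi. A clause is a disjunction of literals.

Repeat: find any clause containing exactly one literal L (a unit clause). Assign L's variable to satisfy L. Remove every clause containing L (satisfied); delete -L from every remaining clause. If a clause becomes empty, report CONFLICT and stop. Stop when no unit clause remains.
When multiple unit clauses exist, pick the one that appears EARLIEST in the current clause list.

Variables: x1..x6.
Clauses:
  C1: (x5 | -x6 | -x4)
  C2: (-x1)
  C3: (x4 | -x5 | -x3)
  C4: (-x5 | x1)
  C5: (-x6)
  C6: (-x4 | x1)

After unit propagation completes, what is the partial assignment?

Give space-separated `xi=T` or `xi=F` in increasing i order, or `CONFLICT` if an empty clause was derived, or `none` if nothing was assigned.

unit clause [-1] forces x1=F; simplify:
  drop 1 from [-5, 1] -> [-5]
  drop 1 from [-4, 1] -> [-4]
  satisfied 1 clause(s); 5 remain; assigned so far: [1]
unit clause [-5] forces x5=F; simplify:
  drop 5 from [5, -6, -4] -> [-6, -4]
  satisfied 2 clause(s); 3 remain; assigned so far: [1, 5]
unit clause [-6] forces x6=F; simplify:
  satisfied 2 clause(s); 1 remain; assigned so far: [1, 5, 6]
unit clause [-4] forces x4=F; simplify:
  satisfied 1 clause(s); 0 remain; assigned so far: [1, 4, 5, 6]

Answer: x1=F x4=F x5=F x6=F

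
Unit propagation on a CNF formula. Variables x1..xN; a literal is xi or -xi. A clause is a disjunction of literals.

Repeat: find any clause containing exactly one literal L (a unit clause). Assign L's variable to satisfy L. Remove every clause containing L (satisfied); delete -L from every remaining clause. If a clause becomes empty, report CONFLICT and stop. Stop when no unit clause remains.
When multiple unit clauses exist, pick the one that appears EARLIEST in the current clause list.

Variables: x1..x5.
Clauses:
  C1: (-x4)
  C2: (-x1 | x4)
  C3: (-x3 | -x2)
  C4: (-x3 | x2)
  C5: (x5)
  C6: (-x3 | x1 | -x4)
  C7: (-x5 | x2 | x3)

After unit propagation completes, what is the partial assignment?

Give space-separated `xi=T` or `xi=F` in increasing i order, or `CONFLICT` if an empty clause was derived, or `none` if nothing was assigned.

Answer: x1=F x4=F x5=T

Derivation:
unit clause [-4] forces x4=F; simplify:
  drop 4 from [-1, 4] -> [-1]
  satisfied 2 clause(s); 5 remain; assigned so far: [4]
unit clause [-1] forces x1=F; simplify:
  satisfied 1 clause(s); 4 remain; assigned so far: [1, 4]
unit clause [5] forces x5=T; simplify:
  drop -5 from [-5, 2, 3] -> [2, 3]
  satisfied 1 clause(s); 3 remain; assigned so far: [1, 4, 5]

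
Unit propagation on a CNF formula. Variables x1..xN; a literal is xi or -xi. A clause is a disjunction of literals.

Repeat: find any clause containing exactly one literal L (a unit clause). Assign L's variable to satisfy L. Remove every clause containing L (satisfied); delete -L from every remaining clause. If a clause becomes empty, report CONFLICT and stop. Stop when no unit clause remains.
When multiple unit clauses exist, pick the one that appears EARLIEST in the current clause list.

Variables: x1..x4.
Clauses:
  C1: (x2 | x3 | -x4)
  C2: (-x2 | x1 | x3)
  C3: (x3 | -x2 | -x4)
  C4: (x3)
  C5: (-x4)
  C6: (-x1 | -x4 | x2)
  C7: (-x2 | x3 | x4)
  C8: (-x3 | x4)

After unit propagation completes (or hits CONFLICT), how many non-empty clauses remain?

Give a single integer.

unit clause [3] forces x3=T; simplify:
  drop -3 from [-3, 4] -> [4]
  satisfied 5 clause(s); 3 remain; assigned so far: [3]
unit clause [-4] forces x4=F; simplify:
  drop 4 from [4] -> [] (empty!)
  satisfied 2 clause(s); 1 remain; assigned so far: [3, 4]
CONFLICT (empty clause)

Answer: 0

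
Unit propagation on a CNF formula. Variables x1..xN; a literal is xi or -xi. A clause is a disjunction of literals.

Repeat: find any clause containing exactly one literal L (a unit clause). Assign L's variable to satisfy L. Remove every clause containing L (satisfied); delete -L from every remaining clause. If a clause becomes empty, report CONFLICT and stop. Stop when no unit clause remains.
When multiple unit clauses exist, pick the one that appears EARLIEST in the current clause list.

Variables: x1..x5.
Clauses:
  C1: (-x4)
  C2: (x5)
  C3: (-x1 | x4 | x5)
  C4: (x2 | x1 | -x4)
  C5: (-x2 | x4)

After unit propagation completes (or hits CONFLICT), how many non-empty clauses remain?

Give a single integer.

unit clause [-4] forces x4=F; simplify:
  drop 4 from [-1, 4, 5] -> [-1, 5]
  drop 4 from [-2, 4] -> [-2]
  satisfied 2 clause(s); 3 remain; assigned so far: [4]
unit clause [5] forces x5=T; simplify:
  satisfied 2 clause(s); 1 remain; assigned so far: [4, 5]
unit clause [-2] forces x2=F; simplify:
  satisfied 1 clause(s); 0 remain; assigned so far: [2, 4, 5]

Answer: 0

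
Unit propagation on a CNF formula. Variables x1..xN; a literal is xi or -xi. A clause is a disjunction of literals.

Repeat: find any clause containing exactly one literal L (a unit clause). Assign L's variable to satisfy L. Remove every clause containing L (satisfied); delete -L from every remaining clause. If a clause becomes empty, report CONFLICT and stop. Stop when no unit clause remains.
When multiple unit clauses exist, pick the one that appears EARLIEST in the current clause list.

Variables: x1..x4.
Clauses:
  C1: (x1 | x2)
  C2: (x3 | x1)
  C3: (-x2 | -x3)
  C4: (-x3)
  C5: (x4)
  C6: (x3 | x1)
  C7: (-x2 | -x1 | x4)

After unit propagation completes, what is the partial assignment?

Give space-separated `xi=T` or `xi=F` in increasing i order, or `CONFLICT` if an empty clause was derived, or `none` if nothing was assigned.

Answer: x1=T x3=F x4=T

Derivation:
unit clause [-3] forces x3=F; simplify:
  drop 3 from [3, 1] -> [1]
  drop 3 from [3, 1] -> [1]
  satisfied 2 clause(s); 5 remain; assigned so far: [3]
unit clause [1] forces x1=T; simplify:
  drop -1 from [-2, -1, 4] -> [-2, 4]
  satisfied 3 clause(s); 2 remain; assigned so far: [1, 3]
unit clause [4] forces x4=T; simplify:
  satisfied 2 clause(s); 0 remain; assigned so far: [1, 3, 4]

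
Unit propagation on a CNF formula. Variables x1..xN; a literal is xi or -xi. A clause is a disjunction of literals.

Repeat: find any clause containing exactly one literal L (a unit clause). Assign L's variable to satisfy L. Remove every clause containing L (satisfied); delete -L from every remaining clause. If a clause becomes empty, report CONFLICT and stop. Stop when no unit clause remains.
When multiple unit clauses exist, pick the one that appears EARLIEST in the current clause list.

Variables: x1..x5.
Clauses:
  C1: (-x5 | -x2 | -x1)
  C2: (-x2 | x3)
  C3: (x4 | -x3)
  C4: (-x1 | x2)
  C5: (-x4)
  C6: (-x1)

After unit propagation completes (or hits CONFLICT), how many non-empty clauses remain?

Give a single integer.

unit clause [-4] forces x4=F; simplify:
  drop 4 from [4, -3] -> [-3]
  satisfied 1 clause(s); 5 remain; assigned so far: [4]
unit clause [-3] forces x3=F; simplify:
  drop 3 from [-2, 3] -> [-2]
  satisfied 1 clause(s); 4 remain; assigned so far: [3, 4]
unit clause [-2] forces x2=F; simplify:
  drop 2 from [-1, 2] -> [-1]
  satisfied 2 clause(s); 2 remain; assigned so far: [2, 3, 4]
unit clause [-1] forces x1=F; simplify:
  satisfied 2 clause(s); 0 remain; assigned so far: [1, 2, 3, 4]

Answer: 0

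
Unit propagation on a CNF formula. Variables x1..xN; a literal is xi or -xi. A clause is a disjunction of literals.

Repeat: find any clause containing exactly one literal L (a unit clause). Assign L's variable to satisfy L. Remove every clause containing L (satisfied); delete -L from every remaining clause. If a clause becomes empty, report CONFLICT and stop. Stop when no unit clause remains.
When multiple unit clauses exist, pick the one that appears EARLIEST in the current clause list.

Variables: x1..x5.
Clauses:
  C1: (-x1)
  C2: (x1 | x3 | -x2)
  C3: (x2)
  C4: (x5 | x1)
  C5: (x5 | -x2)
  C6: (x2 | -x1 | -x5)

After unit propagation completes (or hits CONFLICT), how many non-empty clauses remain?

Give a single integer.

Answer: 0

Derivation:
unit clause [-1] forces x1=F; simplify:
  drop 1 from [1, 3, -2] -> [3, -2]
  drop 1 from [5, 1] -> [5]
  satisfied 2 clause(s); 4 remain; assigned so far: [1]
unit clause [2] forces x2=T; simplify:
  drop -2 from [3, -2] -> [3]
  drop -2 from [5, -2] -> [5]
  satisfied 1 clause(s); 3 remain; assigned so far: [1, 2]
unit clause [3] forces x3=T; simplify:
  satisfied 1 clause(s); 2 remain; assigned so far: [1, 2, 3]
unit clause [5] forces x5=T; simplify:
  satisfied 2 clause(s); 0 remain; assigned so far: [1, 2, 3, 5]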